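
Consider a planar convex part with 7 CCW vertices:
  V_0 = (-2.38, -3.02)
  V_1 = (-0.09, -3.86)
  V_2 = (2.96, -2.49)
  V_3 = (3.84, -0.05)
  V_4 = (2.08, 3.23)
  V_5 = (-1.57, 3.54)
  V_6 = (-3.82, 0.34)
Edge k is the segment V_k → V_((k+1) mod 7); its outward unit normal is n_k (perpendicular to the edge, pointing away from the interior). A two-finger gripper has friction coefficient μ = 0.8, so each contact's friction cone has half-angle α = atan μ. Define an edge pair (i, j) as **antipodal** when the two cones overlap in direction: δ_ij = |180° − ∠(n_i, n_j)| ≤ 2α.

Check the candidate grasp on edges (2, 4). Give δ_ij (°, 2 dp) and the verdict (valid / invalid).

α = atan 0.8 = 38.66°;  2α = 77.32°
edge 2: e_2 = (+0.88, +2.44);  n_2 = (+0.9407, -0.3393)
edge 4: e_4 = (-3.65, +0.31);  n_4 = (+0.0846, +0.9964)
∠(n_2, n_4) = 104.98°
δ = |180° − 104.98°| = 75.02°
75.02° ≤ 2α = 77.32°  →  valid

δ = 75.02°, valid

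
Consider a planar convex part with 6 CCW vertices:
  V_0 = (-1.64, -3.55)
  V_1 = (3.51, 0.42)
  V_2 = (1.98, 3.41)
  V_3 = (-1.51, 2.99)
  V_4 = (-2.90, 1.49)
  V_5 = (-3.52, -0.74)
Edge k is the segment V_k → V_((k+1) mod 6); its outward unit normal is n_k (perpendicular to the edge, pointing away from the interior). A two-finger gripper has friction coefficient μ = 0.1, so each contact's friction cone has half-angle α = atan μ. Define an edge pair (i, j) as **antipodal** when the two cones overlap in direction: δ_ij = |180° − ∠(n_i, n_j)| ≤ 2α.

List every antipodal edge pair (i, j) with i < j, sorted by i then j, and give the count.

α = atan 0.1 = 5.71°;  2α = 11.42°
n_0 = (+0.6105, -0.7920)
n_1 = (+0.8902, +0.4555)
n_2 = (-0.1195, +0.9928)
n_3 = (-0.7335, +0.6797)
n_4 = (-0.9635, +0.2679)
n_5 = (-0.8311, -0.5561)
  (0,1): δ = 100.53°  ·
  (0,2): δ = 30.77°  ·
  (0,3): δ = 9.55°  ✓
  (0,4): δ = 36.83°  ·
  (0,5): δ = 86.16°  ·
  (1,2): δ = 110.24°  ·
  (1,3): δ = 69.92°  ·
  (1,4): δ = 42.64°  ·
  (1,5): δ = 6.68°  ✓
  (2,3): δ = 139.68°  ·
  (2,4): δ = 112.40°  ·
  (2,5): δ = 63.08°  ·
  (3,4): δ = 152.72°  ·
  (3,5): δ = 103.40°  ·
  (4,5): δ = 130.68°  ·
antipodal pairs: 2

count = 2; pairs: (0,3), (1,5)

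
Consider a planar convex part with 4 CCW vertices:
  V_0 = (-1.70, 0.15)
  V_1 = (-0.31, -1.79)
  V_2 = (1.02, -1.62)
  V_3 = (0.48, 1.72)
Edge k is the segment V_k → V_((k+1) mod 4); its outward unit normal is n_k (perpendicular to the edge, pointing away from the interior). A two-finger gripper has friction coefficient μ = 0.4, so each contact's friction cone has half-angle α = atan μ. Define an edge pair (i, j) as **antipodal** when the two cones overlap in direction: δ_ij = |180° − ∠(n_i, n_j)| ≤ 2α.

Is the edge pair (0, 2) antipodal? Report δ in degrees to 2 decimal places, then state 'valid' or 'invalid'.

α = atan 0.4 = 21.80°;  2α = 43.60°
edge 0: e_0 = (+1.39, -1.94);  n_0 = (-0.8129, -0.5824)
edge 2: e_2 = (-0.54, +3.34);  n_2 = (+0.9872, +0.1596)
∠(n_0, n_2) = 153.56°
δ = |180° − 153.56°| = 26.44°
26.44° ≤ 2α = 43.60°  →  valid

δ = 26.44°, valid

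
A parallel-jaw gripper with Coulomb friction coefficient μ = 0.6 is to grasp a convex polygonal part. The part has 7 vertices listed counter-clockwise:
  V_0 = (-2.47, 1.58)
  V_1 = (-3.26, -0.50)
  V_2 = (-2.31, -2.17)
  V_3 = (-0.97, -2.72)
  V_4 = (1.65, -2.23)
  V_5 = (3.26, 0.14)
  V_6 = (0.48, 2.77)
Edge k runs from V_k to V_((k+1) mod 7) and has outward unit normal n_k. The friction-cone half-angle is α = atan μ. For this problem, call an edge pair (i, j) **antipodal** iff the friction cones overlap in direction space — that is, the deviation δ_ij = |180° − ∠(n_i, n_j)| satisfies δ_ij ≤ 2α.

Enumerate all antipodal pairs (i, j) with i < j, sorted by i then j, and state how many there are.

count = 8; pairs: (0,3), (0,4), (1,5), (2,5), (2,6), (3,5), (3,6), (4,6)

α = atan 0.6 = 30.96°;  2α = 61.93°
n_0 = (-0.9348, +0.3551)
n_1 = (-0.8692, -0.4945)
n_2 = (-0.3797, -0.9251)
n_3 = (+0.1838, -0.9830)
n_4 = (+0.8272, -0.5619)
n_5 = (+0.6872, +0.7264)
n_6 = (-0.3741, +0.9274)
  (0,1): δ = 129.57°  ·
  (0,2): δ = 91.52°  ·
  (0,3): δ = 58.61°  ✓
  (0,4): δ = 13.39°  ✓
  (0,5): δ = 67.39°  ·
  (0,6): δ = 132.77°  ·
  (1,2): δ = 141.95°  ·
  (1,3): δ = 109.04°  ·
  (1,4): δ = 63.82°  ·
  (1,5): δ = 16.95°  ✓
  (1,6): δ = 82.33°  ·
  (2,3): δ = 147.09°  ·
  (2,4): δ = 101.87°  ·
  (2,5): δ = 21.10°  ✓
  (2,6): δ = 44.28°  ✓
  (3,4): δ = 134.78°  ·
  (3,5): δ = 54.01°  ✓
  (3,6): δ = 11.38°  ✓
  (4,5): δ = 99.22°  ·
  (4,6): δ = 33.84°  ✓
  (5,6): δ = 114.62°  ·
antipodal pairs: 8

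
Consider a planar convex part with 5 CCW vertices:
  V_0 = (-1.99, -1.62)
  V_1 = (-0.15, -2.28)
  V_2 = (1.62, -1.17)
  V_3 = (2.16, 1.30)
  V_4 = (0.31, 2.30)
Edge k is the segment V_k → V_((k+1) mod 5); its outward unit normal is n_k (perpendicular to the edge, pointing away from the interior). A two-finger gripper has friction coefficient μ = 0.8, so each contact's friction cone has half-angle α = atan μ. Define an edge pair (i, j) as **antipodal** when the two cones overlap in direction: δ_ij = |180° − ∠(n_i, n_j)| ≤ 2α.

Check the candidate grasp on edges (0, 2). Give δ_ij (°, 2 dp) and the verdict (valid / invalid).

δ = 82.60°, invalid

α = atan 0.8 = 38.66°;  2α = 77.32°
edge 0: e_0 = (+1.84, -0.66);  n_0 = (-0.3376, -0.9413)
edge 2: e_2 = (+0.54, +2.47);  n_2 = (+0.9769, -0.2136)
∠(n_0, n_2) = 97.40°
δ = |180° − 97.40°| = 82.60°
82.60° > 2α = 77.32°  →  invalid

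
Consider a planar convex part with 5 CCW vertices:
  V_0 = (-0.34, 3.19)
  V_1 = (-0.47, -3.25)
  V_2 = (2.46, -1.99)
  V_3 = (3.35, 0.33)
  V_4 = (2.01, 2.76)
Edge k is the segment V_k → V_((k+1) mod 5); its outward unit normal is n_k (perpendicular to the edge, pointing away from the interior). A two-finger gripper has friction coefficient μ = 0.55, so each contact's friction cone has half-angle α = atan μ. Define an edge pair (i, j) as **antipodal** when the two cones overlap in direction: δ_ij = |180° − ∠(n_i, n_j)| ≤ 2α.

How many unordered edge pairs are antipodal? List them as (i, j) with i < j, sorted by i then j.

α = atan 0.55 = 28.81°;  2α = 57.62°
n_0 = (-0.9998, +0.0202)
n_1 = (+0.3951, -0.9187)
n_2 = (+0.9337, -0.3582)
n_3 = (+0.8757, +0.4829)
n_4 = (+0.1800, +0.9837)
  (0,1): δ = 65.57°  ·
  (0,2): δ = 19.83°  ✓
  (0,3): δ = 30.03°  ✓
  (0,4): δ = 80.79°  ·
  (1,2): δ = 134.26°  ·
  (1,3): δ = 84.40°  ·
  (1,4): δ = 33.64°  ✓
  (2,3): δ = 130.14°  ·
  (2,4): δ = 79.38°  ·
  (3,4): δ = 129.24°  ·
antipodal pairs: 3

count = 3; pairs: (0,2), (0,3), (1,4)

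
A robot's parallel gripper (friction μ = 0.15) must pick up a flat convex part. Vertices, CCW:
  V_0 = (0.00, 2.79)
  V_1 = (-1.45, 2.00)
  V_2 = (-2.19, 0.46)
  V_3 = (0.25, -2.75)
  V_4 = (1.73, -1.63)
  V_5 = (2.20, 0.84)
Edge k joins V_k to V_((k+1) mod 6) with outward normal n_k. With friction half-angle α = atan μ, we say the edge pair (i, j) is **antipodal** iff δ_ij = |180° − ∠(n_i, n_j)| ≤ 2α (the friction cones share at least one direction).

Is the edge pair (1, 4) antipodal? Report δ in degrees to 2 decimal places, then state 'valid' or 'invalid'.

δ = 14.89°, valid

α = atan 0.15 = 8.53°;  2α = 17.06°
edge 1: e_1 = (-0.74, -1.54);  n_1 = (-0.9013, +0.4331)
edge 4: e_4 = (+0.47, +2.47);  n_4 = (+0.9824, -0.1869)
∠(n_1, n_4) = 165.11°
δ = |180° − 165.11°| = 14.89°
14.89° ≤ 2α = 17.06°  →  valid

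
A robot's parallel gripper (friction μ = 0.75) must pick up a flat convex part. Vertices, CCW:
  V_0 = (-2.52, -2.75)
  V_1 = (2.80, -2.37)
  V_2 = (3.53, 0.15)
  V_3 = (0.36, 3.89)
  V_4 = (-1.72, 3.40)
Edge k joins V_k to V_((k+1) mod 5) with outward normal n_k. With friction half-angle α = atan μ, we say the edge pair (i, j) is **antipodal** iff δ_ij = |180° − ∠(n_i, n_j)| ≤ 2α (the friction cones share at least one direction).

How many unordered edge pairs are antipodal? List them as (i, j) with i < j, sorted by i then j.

count = 5; pairs: (0,2), (0,3), (1,3), (1,4), (2,4)

α = atan 0.75 = 36.87°;  2α = 73.74°
n_0 = (+0.0712, -0.9975)
n_1 = (+0.9605, -0.2782)
n_2 = (+0.7628, +0.6466)
n_3 = (-0.2293, +0.9734)
n_4 = (-0.9916, +0.1290)
  (0,1): δ = 110.24°  ·
  (0,2): δ = 53.80°  ✓
  (0,3): δ = 9.17°  ✓
  (0,4): δ = 78.50°  ·
  (1,2): δ = 123.56°  ·
  (1,3): δ = 60.59°  ✓
  (1,4): δ = 8.74°  ✓
  (2,3): δ = 117.03°  ·
  (2,4): δ = 47.70°  ✓
  (3,4): δ = 110.67°  ·
antipodal pairs: 5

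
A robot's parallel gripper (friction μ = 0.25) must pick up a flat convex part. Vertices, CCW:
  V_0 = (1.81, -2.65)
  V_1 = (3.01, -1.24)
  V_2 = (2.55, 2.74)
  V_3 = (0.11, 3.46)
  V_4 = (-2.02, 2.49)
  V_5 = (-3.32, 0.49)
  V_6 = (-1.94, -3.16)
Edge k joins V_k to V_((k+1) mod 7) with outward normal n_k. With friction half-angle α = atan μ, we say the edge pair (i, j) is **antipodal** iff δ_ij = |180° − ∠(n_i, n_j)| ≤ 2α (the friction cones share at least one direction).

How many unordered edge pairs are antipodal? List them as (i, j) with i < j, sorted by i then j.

count = 5; pairs: (0,3), (0,4), (1,5), (2,6), (3,6)

α = atan 0.25 = 14.04°;  2α = 28.07°
n_0 = (+0.7615, -0.6481)
n_1 = (+0.9934, +0.1148)
n_2 = (+0.2830, +0.9591)
n_3 = (-0.4144, +0.9101)
n_4 = (-0.8384, +0.5450)
n_5 = (-0.9354, -0.3536)
n_6 = (+0.1348, -0.9909)
  (0,1): δ = 133.01°  ·
  (0,2): δ = 66.04°  ·
  (0,3): δ = 25.12°  ✓
  (0,4): δ = 7.38°  ✓
  (0,5): δ = 61.11°  ·
  (0,6): δ = 138.14°  ·
  (1,2): δ = 113.03°  ·
  (1,3): δ = 72.11°  ·
  (1,4): δ = 39.62°  ·
  (1,5): δ = 14.12°  ✓
  (1,6): δ = 91.15°  ·
  (2,3): δ = 139.08°  ·
  (2,4): δ = 106.58°  ·
  (2,5): δ = 52.85°  ·
  (2,6): δ = 24.19°  ✓
  (3,4): δ = 147.51°  ·
  (3,5): δ = 93.77°  ·
  (3,6): δ = 16.74°  ✓
  (4,5): δ = 126.27°  ·
  (4,6): δ = 49.23°  ·
  (5,6): δ = 102.97°  ·
antipodal pairs: 5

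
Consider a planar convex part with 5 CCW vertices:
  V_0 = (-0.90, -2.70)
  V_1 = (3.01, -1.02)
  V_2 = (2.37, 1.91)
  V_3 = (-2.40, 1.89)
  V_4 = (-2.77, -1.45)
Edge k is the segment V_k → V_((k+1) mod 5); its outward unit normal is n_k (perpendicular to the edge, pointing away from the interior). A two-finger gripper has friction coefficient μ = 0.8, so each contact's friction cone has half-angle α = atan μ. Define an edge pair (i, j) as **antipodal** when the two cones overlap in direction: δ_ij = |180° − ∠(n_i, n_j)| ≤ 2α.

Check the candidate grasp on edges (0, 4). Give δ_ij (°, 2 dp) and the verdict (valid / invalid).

α = atan 0.8 = 38.66°;  2α = 77.32°
edge 0: e_0 = (+3.91, +1.68);  n_0 = (+0.3948, -0.9188)
edge 4: e_4 = (+1.87, -1.25);  n_4 = (-0.5557, -0.8314)
∠(n_0, n_4) = 57.01°
δ = |180° − 57.01°| = 122.99°
122.99° > 2α = 77.32°  →  invalid

δ = 122.99°, invalid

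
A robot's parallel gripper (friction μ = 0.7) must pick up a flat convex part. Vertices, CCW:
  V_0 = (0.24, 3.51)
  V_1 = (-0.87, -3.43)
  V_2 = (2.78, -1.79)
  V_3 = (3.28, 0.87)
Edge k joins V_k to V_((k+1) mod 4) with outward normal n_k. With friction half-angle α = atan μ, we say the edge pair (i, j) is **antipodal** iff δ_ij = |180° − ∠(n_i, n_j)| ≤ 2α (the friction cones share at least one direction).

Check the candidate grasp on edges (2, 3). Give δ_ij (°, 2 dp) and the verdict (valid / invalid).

α = atan 0.7 = 34.99°;  2α = 69.98°
edge 2: e_2 = (+0.50, +2.66);  n_2 = (+0.9828, -0.1847)
edge 3: e_3 = (-3.04, +2.64);  n_3 = (+0.6557, +0.7550)
∠(n_2, n_3) = 59.67°
δ = |180° − 59.67°| = 120.33°
120.33° > 2α = 69.98°  →  invalid

δ = 120.33°, invalid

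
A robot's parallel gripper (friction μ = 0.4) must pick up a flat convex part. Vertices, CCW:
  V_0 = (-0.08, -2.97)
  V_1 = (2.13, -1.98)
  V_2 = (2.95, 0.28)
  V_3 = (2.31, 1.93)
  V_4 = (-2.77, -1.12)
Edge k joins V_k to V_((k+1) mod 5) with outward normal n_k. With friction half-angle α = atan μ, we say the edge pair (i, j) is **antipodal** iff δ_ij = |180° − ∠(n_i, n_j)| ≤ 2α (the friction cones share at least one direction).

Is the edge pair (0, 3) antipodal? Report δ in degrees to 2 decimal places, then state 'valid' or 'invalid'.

α = atan 0.4 = 21.80°;  2α = 43.60°
edge 0: e_0 = (+2.21, +0.99);  n_0 = (+0.4088, -0.9126)
edge 3: e_3 = (-5.08, -3.05);  n_3 = (-0.5147, +0.8573)
∠(n_0, n_3) = 173.15°
δ = |180° − 173.15°| = 6.85°
6.85° ≤ 2α = 43.60°  →  valid

δ = 6.85°, valid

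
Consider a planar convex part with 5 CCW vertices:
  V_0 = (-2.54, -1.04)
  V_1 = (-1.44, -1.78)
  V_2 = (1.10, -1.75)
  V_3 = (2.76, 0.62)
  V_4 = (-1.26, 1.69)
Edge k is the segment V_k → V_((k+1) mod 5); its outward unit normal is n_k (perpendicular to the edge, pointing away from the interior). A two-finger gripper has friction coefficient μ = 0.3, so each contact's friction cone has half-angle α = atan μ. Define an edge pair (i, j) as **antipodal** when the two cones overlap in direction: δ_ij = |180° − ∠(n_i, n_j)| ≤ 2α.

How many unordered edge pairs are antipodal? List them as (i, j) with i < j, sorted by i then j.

α = atan 0.3 = 16.70°;  2α = 33.40°
n_0 = (-0.5582, -0.8297)
n_1 = (+0.0118, -0.9999)
n_2 = (+0.8191, -0.5737)
n_3 = (+0.2572, +0.9664)
n_4 = (-0.9054, +0.4245)
  (0,1): δ = 145.39°  ·
  (0,2): δ = 91.08°  ·
  (0,3): δ = 19.02°  ✓
  (0,4): δ = 98.81°  ·
  (1,2): δ = 125.68°  ·
  (1,3): δ = 15.58°  ✓
  (1,4): δ = 64.20°  ·
  (2,3): δ = 69.90°  ·
  (2,4): δ = 9.89°  ✓
  (3,4): δ = 100.22°  ·
antipodal pairs: 3

count = 3; pairs: (0,3), (1,3), (2,4)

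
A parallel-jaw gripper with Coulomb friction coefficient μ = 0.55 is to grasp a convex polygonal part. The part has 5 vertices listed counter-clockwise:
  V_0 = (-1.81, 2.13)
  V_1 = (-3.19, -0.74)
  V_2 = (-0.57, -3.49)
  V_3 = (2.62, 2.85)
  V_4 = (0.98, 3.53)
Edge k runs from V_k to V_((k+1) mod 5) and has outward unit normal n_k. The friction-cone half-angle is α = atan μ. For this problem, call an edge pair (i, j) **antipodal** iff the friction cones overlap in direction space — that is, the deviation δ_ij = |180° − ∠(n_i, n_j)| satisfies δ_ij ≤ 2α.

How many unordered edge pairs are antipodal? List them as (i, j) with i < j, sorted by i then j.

count = 3; pairs: (0,2), (1,3), (2,4)

α = atan 0.55 = 28.81°;  2α = 57.62°
n_0 = (-0.9012, +0.4333)
n_1 = (-0.7240, -0.6898)
n_2 = (+0.8933, -0.4495)
n_3 = (+0.3830, +0.9237)
n_4 = (-0.4485, +0.8938)
  (0,1): δ = 110.71°  ·
  (0,2): δ = 1.03°  ✓
  (0,3): δ = 93.16°  ·
  (0,4): δ = 142.33°  ·
  (1,2): δ = 70.32°  ·
  (1,3): δ = 23.87°  ✓
  (1,4): δ = 73.03°  ·
  (2,3): δ = 85.81°  ·
  (2,4): δ = 36.64°  ✓
  (3,4): δ = 130.83°  ·
antipodal pairs: 3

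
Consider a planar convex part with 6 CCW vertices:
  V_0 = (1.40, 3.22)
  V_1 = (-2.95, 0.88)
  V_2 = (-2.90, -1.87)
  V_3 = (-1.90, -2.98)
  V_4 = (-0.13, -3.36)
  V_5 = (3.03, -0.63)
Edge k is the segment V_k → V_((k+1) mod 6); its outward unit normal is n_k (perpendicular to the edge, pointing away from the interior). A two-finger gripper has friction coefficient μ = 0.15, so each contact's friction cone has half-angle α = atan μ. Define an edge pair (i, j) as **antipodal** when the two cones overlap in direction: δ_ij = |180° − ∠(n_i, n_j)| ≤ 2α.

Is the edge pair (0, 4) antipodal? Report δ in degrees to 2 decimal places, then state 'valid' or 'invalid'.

α = atan 0.15 = 8.53°;  2α = 17.06°
edge 0: e_0 = (-4.35, -2.34);  n_0 = (-0.4737, +0.8807)
edge 4: e_4 = (+3.16, +2.73);  n_4 = (+0.6537, -0.7567)
∠(n_0, n_4) = 167.45°
δ = |180° − 167.45°| = 12.55°
12.55° ≤ 2α = 17.06°  →  valid

δ = 12.55°, valid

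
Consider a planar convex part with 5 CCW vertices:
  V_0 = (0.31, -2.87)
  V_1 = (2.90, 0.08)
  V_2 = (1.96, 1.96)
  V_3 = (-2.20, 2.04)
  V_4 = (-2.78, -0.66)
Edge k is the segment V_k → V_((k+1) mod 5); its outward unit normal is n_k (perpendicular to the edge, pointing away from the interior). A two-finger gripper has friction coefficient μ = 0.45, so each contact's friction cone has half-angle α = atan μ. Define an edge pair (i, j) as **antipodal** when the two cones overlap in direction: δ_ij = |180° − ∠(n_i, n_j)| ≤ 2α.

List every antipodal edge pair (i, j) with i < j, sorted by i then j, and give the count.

count = 4; pairs: (0,3), (1,3), (1,4), (2,4)

α = atan 0.45 = 24.23°;  2α = 48.46°
n_0 = (+0.7515, -0.6598)
n_1 = (+0.8944, +0.4472)
n_2 = (+0.0192, +0.9998)
n_3 = (-0.9777, +0.2100)
n_4 = (-0.5817, -0.8134)
  (0,1): δ = 112.15°  ·
  (0,2): δ = 49.82°  ·
  (0,3): δ = 29.16°  ✓
  (0,4): δ = 95.71°  ·
  (1,2): δ = 117.67°  ·
  (1,3): δ = 38.69°  ✓
  (1,4): δ = 27.86°  ✓
  (2,3): δ = 101.02°  ·
  (2,4): δ = 34.47°  ✓
  (3,4): δ = 113.45°  ·
antipodal pairs: 4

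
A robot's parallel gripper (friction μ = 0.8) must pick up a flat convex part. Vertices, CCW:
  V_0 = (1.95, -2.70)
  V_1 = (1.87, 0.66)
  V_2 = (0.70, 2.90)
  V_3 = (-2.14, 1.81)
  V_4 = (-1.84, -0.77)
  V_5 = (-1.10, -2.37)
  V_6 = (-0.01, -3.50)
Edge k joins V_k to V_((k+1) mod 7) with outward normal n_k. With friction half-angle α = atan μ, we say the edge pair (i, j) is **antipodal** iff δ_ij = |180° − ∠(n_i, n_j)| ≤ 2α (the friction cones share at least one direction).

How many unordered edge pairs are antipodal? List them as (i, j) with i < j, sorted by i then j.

α = atan 0.8 = 38.66°;  2α = 77.32°
n_0 = (+0.9997, +0.0238)
n_1 = (+0.8864, +0.4630)
n_2 = (-0.3583, +0.9336)
n_3 = (-0.9933, -0.1155)
n_4 = (-0.9076, -0.4198)
n_5 = (-0.7197, -0.6943)
n_6 = (+0.3779, -0.9258)
  (0,1): δ = 153.78°  ·
  (0,2): δ = 70.37°  ✓
  (0,3): δ = 5.27°  ✓
  (0,4): δ = 23.46°  ✓
  (0,5): δ = 42.60°  ✓
  (0,6): δ = 110.84°  ·
  (1,2): δ = 96.58°  ·
  (1,3): δ = 20.95°  ✓
  (1,4): δ = 2.76°  ✓
  (1,5): δ = 16.39°  ✓
  (1,6): δ = 84.62°  ·
  (2,3): δ = 104.36°  ·
  (2,4): δ = 86.18°  ·
  (2,5): δ = 67.03°  ✓
  (2,6): δ = 1.21°  ✓
  (3,4): δ = 161.81°  ·
  (3,5): δ = 142.66°  ·
  (3,6): δ = 74.43°  ✓
  (4,5): δ = 160.85°  ·
  (4,6): δ = 92.62°  ·
  (5,6): δ = 111.76°  ·
antipodal pairs: 10

count = 10; pairs: (0,2), (0,3), (0,4), (0,5), (1,3), (1,4), (1,5), (2,5), (2,6), (3,6)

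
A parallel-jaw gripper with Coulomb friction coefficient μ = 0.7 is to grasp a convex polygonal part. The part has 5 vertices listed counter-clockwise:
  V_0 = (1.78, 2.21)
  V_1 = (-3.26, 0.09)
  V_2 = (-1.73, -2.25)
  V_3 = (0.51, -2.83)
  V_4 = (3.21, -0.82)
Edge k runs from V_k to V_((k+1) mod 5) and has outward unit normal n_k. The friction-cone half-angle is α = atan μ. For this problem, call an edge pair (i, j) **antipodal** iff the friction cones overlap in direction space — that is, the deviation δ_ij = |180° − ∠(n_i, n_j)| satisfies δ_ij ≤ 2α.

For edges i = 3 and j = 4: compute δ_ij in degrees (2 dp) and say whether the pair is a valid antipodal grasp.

δ = 101.40°, invalid

α = atan 0.7 = 34.99°;  2α = 69.98°
edge 3: e_3 = (+2.70, +2.01);  n_3 = (+0.5971, -0.8021)
edge 4: e_4 = (-1.43, +3.03);  n_4 = (+0.9043, +0.4268)
∠(n_3, n_4) = 78.60°
δ = |180° − 78.60°| = 101.40°
101.40° > 2α = 69.98°  →  invalid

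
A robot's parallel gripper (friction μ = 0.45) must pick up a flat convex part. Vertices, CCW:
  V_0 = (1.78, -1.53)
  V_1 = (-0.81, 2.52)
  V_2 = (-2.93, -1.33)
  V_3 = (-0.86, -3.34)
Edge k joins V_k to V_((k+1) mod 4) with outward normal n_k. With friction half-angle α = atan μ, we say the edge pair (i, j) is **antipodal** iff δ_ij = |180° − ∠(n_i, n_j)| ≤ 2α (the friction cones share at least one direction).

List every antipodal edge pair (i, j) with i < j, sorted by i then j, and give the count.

count = 2; pairs: (0,2), (1,3)

α = atan 0.45 = 24.23°;  2α = 48.46°
n_0 = (+0.8425, +0.5388)
n_1 = (-0.8760, +0.4824)
n_2 = (-0.6966, -0.7174)
n_3 = (+0.5655, -0.8248)
  (0,1): δ = 61.44°  ·
  (0,2): δ = 13.24°  ✓
  (0,3): δ = 91.84°  ·
  (1,2): δ = 105.32°  ·
  (1,3): δ = 26.73°  ✓
  (2,3): δ = 101.41°  ·
antipodal pairs: 2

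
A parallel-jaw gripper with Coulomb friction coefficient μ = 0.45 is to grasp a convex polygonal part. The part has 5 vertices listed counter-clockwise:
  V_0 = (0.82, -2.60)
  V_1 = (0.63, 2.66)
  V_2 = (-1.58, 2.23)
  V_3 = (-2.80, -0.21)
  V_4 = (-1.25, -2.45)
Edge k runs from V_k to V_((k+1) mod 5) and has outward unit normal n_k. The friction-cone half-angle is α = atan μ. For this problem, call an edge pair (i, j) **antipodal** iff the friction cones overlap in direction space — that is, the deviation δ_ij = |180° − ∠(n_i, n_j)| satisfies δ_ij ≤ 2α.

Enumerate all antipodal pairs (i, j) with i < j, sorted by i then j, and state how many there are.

α = atan 0.45 = 24.23°;  2α = 48.46°
n_0 = (+0.9993, +0.0361)
n_1 = (-0.1910, +0.9816)
n_2 = (-0.8944, +0.4472)
n_3 = (-0.8223, -0.5690)
n_4 = (-0.0723, -0.9974)
  (0,1): δ = 81.06°  ·
  (0,2): δ = 28.63°  ✓
  (0,3): δ = 32.61°  ✓
  (0,4): δ = 83.79°  ·
  (1,2): δ = 127.58°  ·
  (1,3): δ = 66.33°  ·
  (1,4): δ = 15.16°  ✓
  (2,3): δ = 118.75°  ·
  (2,4): δ = 67.58°  ·
  (3,4): δ = 128.83°  ·
antipodal pairs: 3

count = 3; pairs: (0,2), (0,3), (1,4)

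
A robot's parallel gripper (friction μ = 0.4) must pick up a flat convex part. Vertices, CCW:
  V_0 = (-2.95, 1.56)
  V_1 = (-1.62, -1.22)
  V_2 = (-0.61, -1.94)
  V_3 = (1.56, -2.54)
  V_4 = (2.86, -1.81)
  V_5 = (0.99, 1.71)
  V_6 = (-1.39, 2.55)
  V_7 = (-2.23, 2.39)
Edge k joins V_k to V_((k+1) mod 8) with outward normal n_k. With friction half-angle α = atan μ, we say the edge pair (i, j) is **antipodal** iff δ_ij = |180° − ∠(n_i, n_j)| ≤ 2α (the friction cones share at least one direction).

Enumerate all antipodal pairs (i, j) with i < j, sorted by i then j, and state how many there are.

α = atan 0.4 = 21.80°;  2α = 43.60°
n_0 = (-0.9021, -0.4316)
n_1 = (-0.5805, -0.8143)
n_2 = (-0.2665, -0.9638)
n_3 = (+0.4896, -0.8719)
n_4 = (+0.8831, +0.4692)
n_5 = (+0.3328, +0.9430)
n_6 = (-0.1871, +0.9823)
n_7 = (-0.7554, +0.6553)
  (0,1): δ = 151.05°  ·
  (0,2): δ = 131.02°  ·
  (0,3): δ = 86.25°  ·
  (0,4): δ = 2.41°  ✓
  (0,5): δ = 44.99°  ·
  (0,6): δ = 75.22°  ·
  (0,7): δ = 113.49°  ·
  (1,2): δ = 159.97°  ·
  (1,3): δ = 115.20°  ·
  (1,4): δ = 26.54°  ✓
  (1,5): δ = 16.04°  ✓
  (1,6): δ = 46.27°  ·
  (1,7): δ = 84.54°  ·
  (2,3): δ = 135.23°  ·
  (2,4): δ = 46.56°  ·
  (2,5): δ = 3.98°  ✓
  (2,6): δ = 26.24°  ✓
  (2,7): δ = 64.52°  ·
  (3,4): δ = 91.34°  ·
  (3,5): δ = 48.76°  ·
  (3,6): δ = 18.53°  ✓
  (3,7): δ = 19.74°  ✓
  (4,5): δ = 137.42°  ·
  (4,6): δ = 107.20°  ·
  (4,7): δ = 68.92°  ·
  (5,6): δ = 149.78°  ·
  (5,7): δ = 111.50°  ·
  (6,7): δ = 141.72°  ·
antipodal pairs: 7

count = 7; pairs: (0,4), (1,4), (1,5), (2,5), (2,6), (3,6), (3,7)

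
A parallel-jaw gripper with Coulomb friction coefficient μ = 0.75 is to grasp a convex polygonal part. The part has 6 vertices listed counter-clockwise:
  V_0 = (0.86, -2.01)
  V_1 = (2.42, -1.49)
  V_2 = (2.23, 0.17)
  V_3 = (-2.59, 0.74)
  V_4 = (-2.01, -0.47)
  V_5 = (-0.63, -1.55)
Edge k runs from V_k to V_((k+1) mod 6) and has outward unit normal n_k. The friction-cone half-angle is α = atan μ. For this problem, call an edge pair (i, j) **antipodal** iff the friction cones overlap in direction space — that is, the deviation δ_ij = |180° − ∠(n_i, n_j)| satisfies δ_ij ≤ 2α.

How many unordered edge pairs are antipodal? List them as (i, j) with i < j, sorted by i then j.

count = 7; pairs: (0,2), (1,3), (1,4), (1,5), (2,3), (2,4), (2,5)

α = atan 0.75 = 36.87°;  2α = 73.74°
n_0 = (+0.3162, -0.9487)
n_1 = (+0.9935, +0.1137)
n_2 = (+0.1174, +0.9931)
n_3 = (-0.9018, -0.4322)
n_4 = (-0.6163, -0.7875)
n_5 = (-0.2950, -0.9555)
  (0,1): δ = 101.91°  ·
  (0,2): δ = 25.18°  ✓
  (0,3): δ = 97.18°  ·
  (0,4): δ = 123.52°  ·
  (0,5): δ = 144.41°  ·
  (1,2): δ = 103.27°  ·
  (1,3): δ = 19.08°  ✓
  (1,4): δ = 45.42°  ✓
  (1,5): δ = 66.31°  ✓
  (2,3): δ = 57.65°  ✓
  (2,4): δ = 31.30°  ✓
  (2,5): δ = 10.41°  ✓
  (3,4): δ = 153.66°  ·
  (3,5): δ = 132.77°  ·
  (4,5): δ = 159.11°  ·
antipodal pairs: 7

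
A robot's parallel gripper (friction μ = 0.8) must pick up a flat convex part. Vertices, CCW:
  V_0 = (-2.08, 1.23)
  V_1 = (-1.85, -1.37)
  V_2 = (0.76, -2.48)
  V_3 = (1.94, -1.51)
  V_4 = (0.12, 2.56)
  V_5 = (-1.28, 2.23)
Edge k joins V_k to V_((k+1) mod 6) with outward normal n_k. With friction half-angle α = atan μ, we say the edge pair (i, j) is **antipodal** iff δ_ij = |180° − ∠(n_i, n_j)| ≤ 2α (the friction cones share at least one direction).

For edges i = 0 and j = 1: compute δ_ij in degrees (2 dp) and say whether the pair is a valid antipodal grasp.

δ = 118.09°, invalid

α = atan 0.8 = 38.66°;  2α = 77.32°
edge 0: e_0 = (+0.23, -2.60);  n_0 = (-0.9961, -0.0881)
edge 1: e_1 = (+2.61, -1.11);  n_1 = (-0.3914, -0.9202)
∠(n_0, n_1) = 61.91°
δ = |180° − 61.91°| = 118.09°
118.09° > 2α = 77.32°  →  invalid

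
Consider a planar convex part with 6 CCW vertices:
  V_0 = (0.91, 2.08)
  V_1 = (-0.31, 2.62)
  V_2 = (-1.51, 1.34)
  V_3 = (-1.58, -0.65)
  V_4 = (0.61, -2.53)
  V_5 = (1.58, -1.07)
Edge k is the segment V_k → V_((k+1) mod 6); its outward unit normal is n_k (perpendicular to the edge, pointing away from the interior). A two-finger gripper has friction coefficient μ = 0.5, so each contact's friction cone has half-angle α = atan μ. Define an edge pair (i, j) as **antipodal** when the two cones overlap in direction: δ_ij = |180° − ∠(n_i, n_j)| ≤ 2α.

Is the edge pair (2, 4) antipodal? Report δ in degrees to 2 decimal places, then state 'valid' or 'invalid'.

δ = 31.58°, valid

α = atan 0.5 = 26.57°;  2α = 53.13°
edge 2: e_2 = (-0.07, -1.99);  n_2 = (-0.9994, +0.0352)
edge 4: e_4 = (+0.97, +1.46);  n_4 = (+0.8329, -0.5534)
∠(n_2, n_4) = 148.42°
δ = |180° − 148.42°| = 31.58°
31.58° ≤ 2α = 53.13°  →  valid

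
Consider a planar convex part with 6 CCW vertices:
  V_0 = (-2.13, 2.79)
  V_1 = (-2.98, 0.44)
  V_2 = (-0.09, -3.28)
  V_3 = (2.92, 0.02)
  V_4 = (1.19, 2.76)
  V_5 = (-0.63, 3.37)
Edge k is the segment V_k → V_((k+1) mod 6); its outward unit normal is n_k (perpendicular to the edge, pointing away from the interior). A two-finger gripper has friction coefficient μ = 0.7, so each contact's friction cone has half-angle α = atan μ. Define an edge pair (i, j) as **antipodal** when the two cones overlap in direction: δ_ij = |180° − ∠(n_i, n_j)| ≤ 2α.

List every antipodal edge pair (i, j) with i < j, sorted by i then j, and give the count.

α = atan 0.7 = 34.99°;  2α = 69.98°
n_0 = (-0.9404, +0.3401)
n_1 = (-0.7897, -0.6135)
n_2 = (+0.7388, -0.6739)
n_3 = (+0.8456, +0.5339)
n_4 = (+0.3178, +0.9482)
n_5 = (-0.3606, +0.9327)
  (0,1): δ = 122.27°  ·
  (0,2): δ = 22.48°  ✓
  (0,3): δ = 52.15°  ✓
  (0,4): δ = 91.36°  ·
  (0,5): δ = 131.02°  ·
  (1,2): δ = 80.21°  ·
  (1,3): δ = 5.58°  ✓
  (1,4): δ = 33.63°  ✓
  (1,5): δ = 73.30°  ·
  (2,3): δ = 105.36°  ·
  (2,4): δ = 66.16°  ✓
  (2,5): δ = 26.49°  ✓
  (3,4): δ = 140.80°  ·
  (3,5): δ = 101.13°  ·
  (4,5): δ = 140.33°  ·
antipodal pairs: 6

count = 6; pairs: (0,2), (0,3), (1,3), (1,4), (2,4), (2,5)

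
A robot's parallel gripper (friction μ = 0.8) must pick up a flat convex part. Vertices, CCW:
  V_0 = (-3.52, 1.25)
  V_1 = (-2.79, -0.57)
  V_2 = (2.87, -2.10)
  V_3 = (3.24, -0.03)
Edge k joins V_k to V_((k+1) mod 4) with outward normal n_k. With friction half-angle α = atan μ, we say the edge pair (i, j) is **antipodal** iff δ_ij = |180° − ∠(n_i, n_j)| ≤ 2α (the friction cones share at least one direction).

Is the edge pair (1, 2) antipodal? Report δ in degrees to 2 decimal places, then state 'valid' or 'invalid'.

δ = 85.01°, invalid

α = atan 0.8 = 38.66°;  2α = 77.32°
edge 1: e_1 = (+5.66, -1.53);  n_1 = (-0.2610, -0.9654)
edge 2: e_2 = (+0.37, +2.07);  n_2 = (+0.9844, -0.1760)
∠(n_1, n_2) = 94.99°
δ = |180° − 94.99°| = 85.01°
85.01° > 2α = 77.32°  →  invalid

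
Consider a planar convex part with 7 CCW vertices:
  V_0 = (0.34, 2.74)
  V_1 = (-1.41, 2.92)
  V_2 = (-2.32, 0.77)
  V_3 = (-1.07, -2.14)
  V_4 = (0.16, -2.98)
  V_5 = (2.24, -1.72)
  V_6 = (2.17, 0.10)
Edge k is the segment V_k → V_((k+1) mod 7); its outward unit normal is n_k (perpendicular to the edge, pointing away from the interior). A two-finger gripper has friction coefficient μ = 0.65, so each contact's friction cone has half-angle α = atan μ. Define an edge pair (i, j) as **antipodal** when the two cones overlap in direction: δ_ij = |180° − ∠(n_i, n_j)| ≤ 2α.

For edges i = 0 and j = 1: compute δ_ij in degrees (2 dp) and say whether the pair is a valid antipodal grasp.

α = atan 0.65 = 33.02°;  2α = 66.05°
edge 0: e_0 = (-1.75, +0.18);  n_0 = (+0.1023, +0.9948)
edge 1: e_1 = (-0.91, -2.15);  n_1 = (-0.9209, +0.3898)
∠(n_0, n_1) = 72.93°
δ = |180° − 72.93°| = 107.07°
107.07° > 2α = 66.05°  →  invalid

δ = 107.07°, invalid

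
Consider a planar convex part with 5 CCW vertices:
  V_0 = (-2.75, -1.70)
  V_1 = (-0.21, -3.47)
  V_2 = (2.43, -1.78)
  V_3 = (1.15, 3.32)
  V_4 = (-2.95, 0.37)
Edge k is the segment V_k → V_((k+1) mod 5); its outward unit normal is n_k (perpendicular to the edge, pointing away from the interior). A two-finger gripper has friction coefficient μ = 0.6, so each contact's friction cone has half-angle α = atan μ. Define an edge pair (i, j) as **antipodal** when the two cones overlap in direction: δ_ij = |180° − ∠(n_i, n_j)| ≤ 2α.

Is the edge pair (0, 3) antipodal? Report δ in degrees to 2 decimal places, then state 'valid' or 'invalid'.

δ = 70.61°, invalid

α = atan 0.6 = 30.96°;  2α = 61.93°
edge 0: e_0 = (+2.54, -1.77);  n_0 = (-0.5717, -0.8204)
edge 3: e_3 = (-4.10, -2.95);  n_3 = (-0.5840, +0.8117)
∠(n_0, n_3) = 109.39°
δ = |180° − 109.39°| = 70.61°
70.61° > 2α = 61.93°  →  invalid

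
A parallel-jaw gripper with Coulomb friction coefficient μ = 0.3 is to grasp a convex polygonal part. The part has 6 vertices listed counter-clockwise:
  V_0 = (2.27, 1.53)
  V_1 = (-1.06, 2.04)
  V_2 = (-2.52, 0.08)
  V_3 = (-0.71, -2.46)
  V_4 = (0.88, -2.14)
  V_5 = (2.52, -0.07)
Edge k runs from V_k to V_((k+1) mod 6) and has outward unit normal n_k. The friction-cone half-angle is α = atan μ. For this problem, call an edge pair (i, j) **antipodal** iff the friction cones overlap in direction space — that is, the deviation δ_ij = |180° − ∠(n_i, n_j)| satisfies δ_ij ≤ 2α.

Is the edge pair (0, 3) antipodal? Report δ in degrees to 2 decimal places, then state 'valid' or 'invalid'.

δ = 20.09°, valid

α = atan 0.3 = 16.70°;  2α = 33.40°
edge 0: e_0 = (-3.33, +0.51);  n_0 = (+0.1514, +0.9885)
edge 3: e_3 = (+1.59, +0.32);  n_3 = (+0.1973, -0.9803)
∠(n_0, n_3) = 159.91°
δ = |180° − 159.91°| = 20.09°
20.09° ≤ 2α = 33.40°  →  valid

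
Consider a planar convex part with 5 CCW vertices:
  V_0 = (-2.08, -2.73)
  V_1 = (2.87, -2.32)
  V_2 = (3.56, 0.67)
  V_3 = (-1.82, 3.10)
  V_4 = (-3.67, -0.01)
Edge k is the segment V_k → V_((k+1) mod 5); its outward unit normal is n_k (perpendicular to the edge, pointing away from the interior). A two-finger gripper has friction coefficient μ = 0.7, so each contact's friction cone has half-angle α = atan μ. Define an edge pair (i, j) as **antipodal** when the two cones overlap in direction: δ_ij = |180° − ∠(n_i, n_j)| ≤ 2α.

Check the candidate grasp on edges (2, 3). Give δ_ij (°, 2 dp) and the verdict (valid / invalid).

α = atan 0.7 = 34.99°;  2α = 69.98°
edge 2: e_2 = (-5.38, +2.43);  n_2 = (+0.4116, +0.9114)
edge 3: e_3 = (-1.85, -3.11);  n_3 = (-0.8594, +0.5112)
∠(n_2, n_3) = 83.56°
δ = |180° − 83.56°| = 96.44°
96.44° > 2α = 69.98°  →  invalid

δ = 96.44°, invalid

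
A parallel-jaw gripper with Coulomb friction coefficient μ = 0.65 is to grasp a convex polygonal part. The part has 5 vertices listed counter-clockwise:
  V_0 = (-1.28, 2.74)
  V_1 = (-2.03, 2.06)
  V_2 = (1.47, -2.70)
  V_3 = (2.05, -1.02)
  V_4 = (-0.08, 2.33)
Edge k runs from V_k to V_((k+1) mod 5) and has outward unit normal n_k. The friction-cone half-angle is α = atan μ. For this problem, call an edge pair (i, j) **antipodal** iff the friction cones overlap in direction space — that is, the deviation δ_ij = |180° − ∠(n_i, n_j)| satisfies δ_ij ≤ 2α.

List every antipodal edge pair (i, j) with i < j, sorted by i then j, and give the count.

α = atan 0.65 = 33.02°;  2α = 66.05°
n_0 = (-0.6717, +0.7408)
n_1 = (-0.8057, -0.5924)
n_2 = (+0.9453, -0.3263)
n_3 = (+0.8439, +0.5365)
n_4 = (+0.3233, +0.9463)
  (0,1): δ = 95.87°  ·
  (0,2): δ = 28.76°  ✓
  (0,3): δ = 80.25°  ·
  (0,4): δ = 118.94°  ·
  (1,2): δ = 55.37°  ✓
  (1,3): δ = 3.88°  ✓
  (1,4): δ = 34.81°  ✓
  (2,3): δ = 128.50°  ·
  (2,4): δ = 89.82°  ·
  (3,4): δ = 141.31°  ·
antipodal pairs: 4

count = 4; pairs: (0,2), (1,2), (1,3), (1,4)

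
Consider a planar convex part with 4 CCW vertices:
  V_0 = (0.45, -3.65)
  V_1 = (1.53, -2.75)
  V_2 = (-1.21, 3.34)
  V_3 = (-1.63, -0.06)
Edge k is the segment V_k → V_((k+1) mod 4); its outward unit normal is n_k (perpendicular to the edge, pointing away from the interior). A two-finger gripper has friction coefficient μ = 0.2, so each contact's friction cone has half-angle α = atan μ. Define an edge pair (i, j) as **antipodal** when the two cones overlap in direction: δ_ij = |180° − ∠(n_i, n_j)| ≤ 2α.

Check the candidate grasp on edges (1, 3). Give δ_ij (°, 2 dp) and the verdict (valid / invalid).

δ = 5.86°, valid

α = atan 0.2 = 11.31°;  2α = 22.62°
edge 1: e_1 = (-2.74, +6.09);  n_1 = (+0.9119, +0.4103)
edge 3: e_3 = (+2.08, -3.59);  n_3 = (-0.8653, -0.5013)
∠(n_1, n_3) = 174.14°
δ = |180° − 174.14°| = 5.86°
5.86° ≤ 2α = 22.62°  →  valid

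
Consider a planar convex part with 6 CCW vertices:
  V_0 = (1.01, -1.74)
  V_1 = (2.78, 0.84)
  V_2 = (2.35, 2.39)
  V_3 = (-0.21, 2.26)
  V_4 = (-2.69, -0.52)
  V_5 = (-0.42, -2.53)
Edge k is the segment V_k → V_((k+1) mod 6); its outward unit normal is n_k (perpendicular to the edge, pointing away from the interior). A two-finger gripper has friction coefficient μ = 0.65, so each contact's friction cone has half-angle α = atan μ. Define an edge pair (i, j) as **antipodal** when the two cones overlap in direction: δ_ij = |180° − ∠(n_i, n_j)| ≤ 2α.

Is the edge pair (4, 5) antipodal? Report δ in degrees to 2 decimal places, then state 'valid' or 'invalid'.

δ = 109.56°, invalid

α = atan 0.65 = 33.02°;  2α = 66.05°
edge 4: e_4 = (+2.27, -2.01);  n_4 = (-0.6629, -0.7487)
edge 5: e_5 = (+1.43, +0.79);  n_5 = (+0.4836, -0.8753)
∠(n_4, n_5) = 70.44°
δ = |180° − 70.44°| = 109.56°
109.56° > 2α = 66.05°  →  invalid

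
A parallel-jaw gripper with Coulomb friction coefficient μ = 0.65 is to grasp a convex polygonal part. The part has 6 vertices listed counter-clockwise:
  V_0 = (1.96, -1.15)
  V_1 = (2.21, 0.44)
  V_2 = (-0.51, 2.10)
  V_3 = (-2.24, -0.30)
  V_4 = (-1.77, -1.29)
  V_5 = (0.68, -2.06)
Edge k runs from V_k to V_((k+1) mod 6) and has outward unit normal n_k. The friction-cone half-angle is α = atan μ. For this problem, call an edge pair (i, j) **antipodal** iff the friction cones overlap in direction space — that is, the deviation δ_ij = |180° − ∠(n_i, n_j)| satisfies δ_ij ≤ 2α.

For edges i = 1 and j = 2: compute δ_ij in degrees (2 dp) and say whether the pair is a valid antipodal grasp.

α = atan 0.65 = 33.02°;  2α = 66.05°
edge 1: e_1 = (-2.72, +1.66);  n_1 = (+0.5209, +0.8536)
edge 2: e_2 = (-1.73, -2.40);  n_2 = (-0.8112, +0.5847)
∠(n_1, n_2) = 85.61°
δ = |180° − 85.61°| = 94.39°
94.39° > 2α = 66.05°  →  invalid

δ = 94.39°, invalid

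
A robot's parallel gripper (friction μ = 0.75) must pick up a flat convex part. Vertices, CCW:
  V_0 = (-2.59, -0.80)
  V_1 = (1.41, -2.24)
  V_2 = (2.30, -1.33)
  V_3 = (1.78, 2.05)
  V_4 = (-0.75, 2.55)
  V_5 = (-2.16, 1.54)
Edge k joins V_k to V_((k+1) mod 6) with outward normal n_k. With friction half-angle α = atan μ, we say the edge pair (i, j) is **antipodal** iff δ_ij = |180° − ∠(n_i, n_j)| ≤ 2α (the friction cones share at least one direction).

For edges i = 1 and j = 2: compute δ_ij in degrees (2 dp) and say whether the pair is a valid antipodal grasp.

α = atan 0.75 = 36.87°;  2α = 73.74°
edge 1: e_1 = (+0.89, +0.91);  n_1 = (+0.7149, -0.6992)
edge 2: e_2 = (-0.52, +3.38);  n_2 = (+0.9884, +0.1521)
∠(n_1, n_2) = 53.11°
δ = |180° − 53.11°| = 126.89°
126.89° > 2α = 73.74°  →  invalid

δ = 126.89°, invalid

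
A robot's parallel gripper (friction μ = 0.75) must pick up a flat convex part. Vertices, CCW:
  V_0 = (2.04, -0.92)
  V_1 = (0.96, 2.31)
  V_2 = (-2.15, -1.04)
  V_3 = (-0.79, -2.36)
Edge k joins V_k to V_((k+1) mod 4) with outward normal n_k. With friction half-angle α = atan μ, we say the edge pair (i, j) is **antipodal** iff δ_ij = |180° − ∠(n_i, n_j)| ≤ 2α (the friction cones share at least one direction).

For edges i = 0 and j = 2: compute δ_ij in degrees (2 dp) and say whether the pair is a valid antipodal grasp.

α = atan 0.75 = 36.87°;  2α = 73.74°
edge 0: e_0 = (-1.08, +3.23);  n_0 = (+0.9484, +0.3171)
edge 2: e_2 = (+1.36, -1.32);  n_2 = (-0.6965, -0.7176)
∠(n_0, n_2) = 152.63°
δ = |180° − 152.63°| = 27.37°
27.37° ≤ 2α = 73.74°  →  valid

δ = 27.37°, valid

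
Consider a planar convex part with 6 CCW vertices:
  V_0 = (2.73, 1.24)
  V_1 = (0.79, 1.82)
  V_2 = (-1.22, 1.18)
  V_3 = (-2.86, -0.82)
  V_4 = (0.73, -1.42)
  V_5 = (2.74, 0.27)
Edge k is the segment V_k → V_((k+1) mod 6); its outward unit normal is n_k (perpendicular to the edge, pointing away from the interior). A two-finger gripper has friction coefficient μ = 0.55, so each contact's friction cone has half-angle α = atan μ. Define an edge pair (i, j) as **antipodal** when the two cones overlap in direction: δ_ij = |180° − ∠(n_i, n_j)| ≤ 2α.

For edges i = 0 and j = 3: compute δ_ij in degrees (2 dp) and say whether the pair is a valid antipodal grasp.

δ = 7.16°, valid

α = atan 0.55 = 28.81°;  2α = 57.62°
edge 0: e_0 = (-1.94, +0.58);  n_0 = (+0.2864, +0.9581)
edge 3: e_3 = (+3.59, -0.60);  n_3 = (-0.1648, -0.9863)
∠(n_0, n_3) = 172.84°
δ = |180° − 172.84°| = 7.16°
7.16° ≤ 2α = 57.62°  →  valid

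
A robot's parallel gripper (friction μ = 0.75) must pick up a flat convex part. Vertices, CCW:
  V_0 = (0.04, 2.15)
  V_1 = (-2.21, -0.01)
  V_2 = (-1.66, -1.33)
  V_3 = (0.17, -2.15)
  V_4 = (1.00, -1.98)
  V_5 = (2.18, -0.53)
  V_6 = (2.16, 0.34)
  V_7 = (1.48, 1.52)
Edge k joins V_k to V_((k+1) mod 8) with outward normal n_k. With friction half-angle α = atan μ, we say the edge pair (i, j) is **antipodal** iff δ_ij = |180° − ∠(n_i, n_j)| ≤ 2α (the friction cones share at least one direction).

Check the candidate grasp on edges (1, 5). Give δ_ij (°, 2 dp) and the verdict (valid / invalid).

α = atan 0.75 = 36.87°;  2α = 73.74°
edge 1: e_1 = (+0.55, -1.32);  n_1 = (-0.9231, -0.3846)
edge 5: e_5 = (-0.02, +0.87);  n_5 = (+0.9997, +0.0230)
∠(n_1, n_5) = 158.70°
δ = |180° − 158.70°| = 21.30°
21.30° ≤ 2α = 73.74°  →  valid

δ = 21.30°, valid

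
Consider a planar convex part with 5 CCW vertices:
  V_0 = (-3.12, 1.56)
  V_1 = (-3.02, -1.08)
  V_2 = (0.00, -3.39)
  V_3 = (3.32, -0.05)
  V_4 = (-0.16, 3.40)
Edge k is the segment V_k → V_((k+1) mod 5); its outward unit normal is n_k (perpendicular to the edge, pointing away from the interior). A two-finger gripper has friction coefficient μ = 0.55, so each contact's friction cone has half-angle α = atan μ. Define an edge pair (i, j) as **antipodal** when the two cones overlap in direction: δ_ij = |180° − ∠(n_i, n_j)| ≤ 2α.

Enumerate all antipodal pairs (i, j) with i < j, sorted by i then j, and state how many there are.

count = 4; pairs: (0,2), (0,3), (1,3), (2,4)

α = atan 0.55 = 28.81°;  2α = 57.62°
n_0 = (-0.9993, -0.0379)
n_1 = (-0.6075, -0.7943)
n_2 = (+0.7092, -0.7050)
n_3 = (+0.7040, +0.7102)
n_4 = (-0.5279, +0.8493)
  (0,1): δ = 129.58°  ·
  (0,2): δ = 47.00°  ✓
  (0,3): δ = 43.08°  ✓
  (0,4): δ = 119.70°  ·
  (1,2): δ = 97.42°  ·
  (1,3): δ = 7.34°  ✓
  (1,4): δ = 69.28°  ·
  (2,3): δ = 89.92°  ·
  (2,4): δ = 13.31°  ✓
  (3,4): δ = 103.38°  ·
antipodal pairs: 4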